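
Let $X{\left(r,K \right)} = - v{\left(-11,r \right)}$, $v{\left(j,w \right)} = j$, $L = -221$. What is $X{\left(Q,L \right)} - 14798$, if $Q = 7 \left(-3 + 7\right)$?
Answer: $-14787$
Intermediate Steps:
$Q = 28$ ($Q = 7 \cdot 4 = 28$)
$X{\left(r,K \right)} = 11$ ($X{\left(r,K \right)} = \left(-1\right) \left(-11\right) = 11$)
$X{\left(Q,L \right)} - 14798 = 11 - 14798 = -14787$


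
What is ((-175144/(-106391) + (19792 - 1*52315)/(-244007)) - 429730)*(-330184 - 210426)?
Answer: 6030941644123977910490/25960148737 ≈ 2.3232e+11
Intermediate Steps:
((-175144/(-106391) + (19792 - 1*52315)/(-244007)) - 429730)*(-330184 - 210426) = ((-175144*(-1/106391) + (19792 - 52315)*(-1/244007)) - 429730)*(-540610) = ((175144/106391 - 32523*(-1/244007)) - 429730)*(-540610) = ((175144/106391 + 32523/244007) - 429730)*(-540610) = (46196516501/25960148737 - 429730)*(-540610) = -11155808520234509/25960148737*(-540610) = 6030941644123977910490/25960148737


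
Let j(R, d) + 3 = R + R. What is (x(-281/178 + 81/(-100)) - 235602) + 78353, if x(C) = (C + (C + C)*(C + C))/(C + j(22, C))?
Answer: -120232373386219/764601225 ≈ -1.5725e+5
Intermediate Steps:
j(R, d) = -3 + 2*R (j(R, d) = -3 + (R + R) = -3 + 2*R)
x(C) = (C + 4*C²)/(41 + C) (x(C) = (C + (C + C)*(C + C))/(C + (-3 + 2*22)) = (C + (2*C)*(2*C))/(C + (-3 + 44)) = (C + 4*C²)/(C + 41) = (C + 4*C²)/(41 + C))
(x(-281/178 + 81/(-100)) - 235602) + 78353 = ((-281/178 + 81/(-100))*(1 + 4*(-281/178 + 81/(-100)))/(41 + (-281/178 + 81/(-100))) - 235602) + 78353 = ((-281*1/178 + 81*(-1/100))*(1 + 4*(-281*1/178 + 81*(-1/100)))/(41 + (-281*1/178 + 81*(-1/100))) - 235602) + 78353 = ((-281/178 - 81/100)*(1 + 4*(-281/178 - 81/100))/(41 + (-281/178 - 81/100)) - 235602) + 78353 = (-21259*(1 + 4*(-21259/8900))/(8900*(41 - 21259/8900)) - 235602) + 78353 = (-21259*(1 - 21259/2225)/(8900*343641/8900) - 235602) + 78353 = (-21259/8900*8900/343641*(-19034/2225) - 235602) + 78353 = (404643806/764601225 - 235602) + 78353 = -180141173168644/764601225 + 78353 = -120232373386219/764601225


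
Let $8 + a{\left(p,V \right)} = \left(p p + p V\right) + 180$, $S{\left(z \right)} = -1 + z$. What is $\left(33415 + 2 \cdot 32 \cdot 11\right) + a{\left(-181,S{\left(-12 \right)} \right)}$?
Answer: $69405$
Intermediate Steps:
$a{\left(p,V \right)} = 172 + p^{2} + V p$ ($a{\left(p,V \right)} = -8 + \left(\left(p p + p V\right) + 180\right) = -8 + \left(\left(p^{2} + V p\right) + 180\right) = -8 + \left(180 + p^{2} + V p\right) = 172 + p^{2} + V p$)
$\left(33415 + 2 \cdot 32 \cdot 11\right) + a{\left(-181,S{\left(-12 \right)} \right)} = \left(33415 + 2 \cdot 32 \cdot 11\right) + \left(172 + \left(-181\right)^{2} + \left(-1 - 12\right) \left(-181\right)\right) = \left(33415 + 64 \cdot 11\right) + \left(172 + 32761 - -2353\right) = \left(33415 + 704\right) + \left(172 + 32761 + 2353\right) = 34119 + 35286 = 69405$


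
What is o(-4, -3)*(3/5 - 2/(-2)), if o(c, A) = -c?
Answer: 32/5 ≈ 6.4000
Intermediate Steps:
o(-4, -3)*(3/5 - 2/(-2)) = (-1*(-4))*(3/5 - 2/(-2)) = 4*(3*(1/5) - 2*(-1/2)) = 4*(3/5 + 1) = 4*(8/5) = 32/5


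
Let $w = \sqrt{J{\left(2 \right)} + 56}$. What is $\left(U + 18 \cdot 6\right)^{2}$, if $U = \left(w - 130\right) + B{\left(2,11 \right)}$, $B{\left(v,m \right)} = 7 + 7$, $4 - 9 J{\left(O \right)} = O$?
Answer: $\frac{\left(24 - \sqrt{506}\right)^{2}}{9} \approx 0.25186$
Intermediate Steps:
$J{\left(O \right)} = \frac{4}{9} - \frac{O}{9}$
$B{\left(v,m \right)} = 14$
$w = \frac{\sqrt{506}}{3}$ ($w = \sqrt{\left(\frac{4}{9} - \frac{2}{9}\right) + 56} = \sqrt{\frac{2}{9} + 56} = \sqrt{\frac{506}{9}} = \frac{\sqrt{506}}{3} \approx 7.4981$)
$U = -116 + \frac{\sqrt{506}}{3}$ ($U = \left(\frac{\sqrt{506}}{3} - 130\right) + 14 = \left(-130 + \frac{\sqrt{506}}{3}\right) + 14 = -116 + \frac{\sqrt{506}}{3} \approx -108.5$)
$\left(U + 18 \cdot 6\right)^{2} = \left(\left(-116 + \frac{\sqrt{506}}{3}\right) + 18 \cdot 6\right)^{2} = \left(\left(-116 + \frac{\sqrt{506}}{3}\right) + 108\right)^{2} = \left(-8 + \frac{\sqrt{506}}{3}\right)^{2}$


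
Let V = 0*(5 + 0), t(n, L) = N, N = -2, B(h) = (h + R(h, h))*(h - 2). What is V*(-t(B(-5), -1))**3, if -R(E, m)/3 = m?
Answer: 0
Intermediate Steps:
R(E, m) = -3*m
B(h) = -2*h*(-2 + h) (B(h) = (h - 3*h)*(h - 2) = (-2*h)*(-2 + h) = -2*h*(-2 + h))
t(n, L) = -2
V = 0 (V = 0*5 = 0)
V*(-t(B(-5), -1))**3 = 0*(-1*(-2))**3 = 0*2**3 = 0*8 = 0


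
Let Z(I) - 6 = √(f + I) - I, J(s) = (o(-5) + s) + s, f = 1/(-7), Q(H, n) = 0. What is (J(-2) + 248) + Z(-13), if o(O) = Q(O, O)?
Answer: 263 + 2*I*√161/7 ≈ 263.0 + 3.6253*I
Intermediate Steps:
f = -⅐ ≈ -0.14286
o(O) = 0
J(s) = 2*s (J(s) = (0 + s) + s = s + s = 2*s)
Z(I) = 6 + √(-⅐ + I) - I (Z(I) = 6 + (√(-⅐ + I) - I) = 6 + √(-⅐ + I) - I)
(J(-2) + 248) + Z(-13) = (2*(-2) + 248) + (6 - 1*(-13) + √(-7 + 49*(-13))/7) = (-4 + 248) + (6 + 13 + √(-7 - 637)/7) = 244 + (6 + 13 + √(-644)/7) = 244 + (6 + 13 + (2*I*√161)/7) = 244 + (6 + 13 + 2*I*√161/7) = 244 + (19 + 2*I*√161/7) = 263 + 2*I*√161/7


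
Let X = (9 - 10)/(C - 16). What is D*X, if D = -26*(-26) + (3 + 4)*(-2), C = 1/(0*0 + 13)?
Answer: 8606/207 ≈ 41.575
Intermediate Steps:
C = 1/13 (C = 1/(0 + 13) = 1/13 ≈ 0.076923)
D = 662 (D = 676 + 7*(-2) = 676 - 14 = 662)
X = 13/207 (X = (9 - 10)/(1/13 - 16) = -1/(-207/13) = -1*(-13/207) = 13/207 ≈ 0.062802)
D*X = 662*(13/207) = 8606/207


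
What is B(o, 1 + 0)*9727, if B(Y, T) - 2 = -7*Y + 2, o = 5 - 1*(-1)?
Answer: -369626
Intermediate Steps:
o = 6 (o = 5 + 1 = 6)
B(Y, T) = 4 - 7*Y (B(Y, T) = 2 + (-7*Y + 2) = 2 + (2 - 7*Y) = 4 - 7*Y)
B(o, 1 + 0)*9727 = (4 - 7*6)*9727 = (4 - 42)*9727 = -38*9727 = -369626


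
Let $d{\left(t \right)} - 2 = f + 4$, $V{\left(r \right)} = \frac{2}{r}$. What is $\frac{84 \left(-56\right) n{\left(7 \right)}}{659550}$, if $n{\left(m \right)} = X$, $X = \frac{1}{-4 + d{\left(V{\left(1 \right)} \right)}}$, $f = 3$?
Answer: $- \frac{784}{549625} \approx -0.0014264$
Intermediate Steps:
$d{\left(t \right)} = 9$ ($d{\left(t \right)} = 2 + \left(3 + 4\right) = 2 + 7 = 9$)
$X = \frac{1}{5}$ ($X = \frac{1}{-4 + 9} = \frac{1}{5} \approx 0.2$)
$n{\left(m \right)} = \frac{1}{5}$
$\frac{84 \left(-56\right) n{\left(7 \right)}}{659550} = \frac{84 \left(-56\right) \frac{1}{5}}{659550} = \left(-4704\right) \frac{1}{5} \cdot \frac{1}{659550} = \left(- \frac{4704}{5}\right) \frac{1}{659550} = - \frac{784}{549625}$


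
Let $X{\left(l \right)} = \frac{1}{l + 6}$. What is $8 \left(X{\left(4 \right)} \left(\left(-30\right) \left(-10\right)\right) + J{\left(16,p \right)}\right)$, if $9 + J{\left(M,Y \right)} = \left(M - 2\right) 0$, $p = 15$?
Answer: $168$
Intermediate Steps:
$X{\left(l \right)} = \frac{1}{6 + l}$
$J{\left(M,Y \right)} = -9$ ($J{\left(M,Y \right)} = -9 + \left(M - 2\right) 0 = -9 + \left(-2 + M\right) 0 = -9 + 0 = -9$)
$8 \left(X{\left(4 \right)} \left(\left(-30\right) \left(-10\right)\right) + J{\left(16,p \right)}\right) = 8 \left(\frac{\left(-30\right) \left(-10\right)}{6 + 4} - 9\right) = 8 \left(\frac{1}{10} \cdot 300 - 9\right) = 8 \left(30 - 9\right) = 8 \cdot 21 = 168$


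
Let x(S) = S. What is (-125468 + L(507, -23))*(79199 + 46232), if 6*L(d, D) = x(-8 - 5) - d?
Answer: -47245342184/3 ≈ -1.5748e+10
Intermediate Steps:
L(d, D) = -13/6 - d/6 (L(d, D) = ((-8 - 5) - d)/6 = (-13 - d)/6 = -13/6 - d/6)
(-125468 + L(507, -23))*(79199 + 46232) = (-125468 + (-13/6 - 1/6*507))*(79199 + 46232) = (-125468 + (-13/6 - 169/2))*125431 = (-125468 - 260/3)*125431 = -376664/3*125431 = -47245342184/3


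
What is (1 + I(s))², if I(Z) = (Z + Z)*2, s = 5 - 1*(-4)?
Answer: 1369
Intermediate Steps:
s = 9 (s = 5 + 4 = 9)
I(Z) = 4*Z (I(Z) = (2*Z)*2 = 4*Z)
(1 + I(s))² = (1 + 4*9)² = (1 + 36)² = 37² = 1369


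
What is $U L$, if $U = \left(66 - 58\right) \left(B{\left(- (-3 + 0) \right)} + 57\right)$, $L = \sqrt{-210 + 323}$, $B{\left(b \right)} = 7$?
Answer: $512 \sqrt{113} \approx 5442.6$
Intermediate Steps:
$L = \sqrt{113} \approx 10.63$
$U = 512$ ($U = \left(66 - 58\right) \left(7 + 57\right) = 8 \cdot 64 = 512$)
$U L = 512 \sqrt{113}$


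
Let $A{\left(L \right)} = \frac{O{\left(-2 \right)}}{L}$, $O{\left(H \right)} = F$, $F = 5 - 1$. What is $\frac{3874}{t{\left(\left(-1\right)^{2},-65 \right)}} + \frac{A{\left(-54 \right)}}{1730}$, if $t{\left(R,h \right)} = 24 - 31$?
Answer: $- \frac{90477277}{163485} \approx -553.43$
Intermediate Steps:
$t{\left(R,h \right)} = -7$ ($t{\left(R,h \right)} = 24 - 31 = -7$)
$F = 4$
$O{\left(H \right)} = 4$
$A{\left(L \right)} = \frac{4}{L}$
$\frac{3874}{t{\left(\left(-1\right)^{2},-65 \right)}} + \frac{A{\left(-54 \right)}}{1730} = \frac{3874}{-7} + \frac{4 \frac{1}{-54}}{1730} = 3874 \left(- \frac{1}{7}\right) + 4 \left(- \frac{1}{54}\right) \frac{1}{1730} = - \frac{3874}{7} - \frac{1}{23355} = - \frac{90477277}{163485}$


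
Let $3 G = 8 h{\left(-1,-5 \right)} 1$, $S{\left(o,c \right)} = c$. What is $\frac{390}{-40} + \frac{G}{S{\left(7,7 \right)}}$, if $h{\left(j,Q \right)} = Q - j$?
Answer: $- \frac{947}{84} \approx -11.274$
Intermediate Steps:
$G = - \frac{32}{3}$ ($G = \frac{8 \left(-5 - -1\right) 1}{3} = \frac{8 \left(-5 + 1\right) 1}{3} = \frac{8 \left(-4\right) 1}{3} = \frac{\left(-32\right) 1}{3} = \frac{1}{3} \left(-32\right) = - \frac{32}{3} \approx -10.667$)
$\frac{390}{-40} + \frac{G}{S{\left(7,7 \right)}} = \frac{390}{-40} - \frac{32}{3 \cdot 7} = 390 \left(- \frac{1}{40}\right) - \frac{32}{21} = - \frac{39}{4} - \frac{32}{21} = - \frac{947}{84}$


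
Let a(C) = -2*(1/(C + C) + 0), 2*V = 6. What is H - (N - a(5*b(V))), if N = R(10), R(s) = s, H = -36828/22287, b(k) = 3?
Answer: -1305919/111435 ≈ -11.719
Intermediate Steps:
V = 3 (V = (½)*6 = 3)
H = -12276/7429 (H = -36828*1/22287 = -12276/7429 ≈ -1.6524)
N = 10
a(C) = -1/C (a(C) = -2*(1/(2*C) + 0) = -1/C)
H - (N - a(5*b(V))) = -12276/7429 - (10 - (-1)/(5*3)) = -12276/7429 - (10 - (-1)/15) = -12276/7429 - (10 - 1*(-1/15)) = -12276/7429 - (10 + 1/15) = -12276/7429 - 1*151/15 = -12276/7429 - 151/15 = -1305919/111435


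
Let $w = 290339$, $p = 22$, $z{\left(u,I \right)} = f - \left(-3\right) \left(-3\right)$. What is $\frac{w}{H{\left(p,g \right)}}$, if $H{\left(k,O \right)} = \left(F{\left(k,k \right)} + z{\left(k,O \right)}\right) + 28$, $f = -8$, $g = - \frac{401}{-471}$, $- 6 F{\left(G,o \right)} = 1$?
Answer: $\frac{1742034}{65} \approx 26801.0$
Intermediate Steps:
$F{\left(G,o \right)} = - \frac{1}{6}$ ($F{\left(G,o \right)} = \left(- \frac{1}{6}\right) 1 = - \frac{1}{6}$)
$g = \frac{401}{471}$ ($g = \left(-401\right) \left(- \frac{1}{471}\right) = \frac{401}{471} \approx 0.85138$)
$z{\left(u,I \right)} = -17$ ($z{\left(u,I \right)} = -8 - \left(-3\right) \left(-3\right) = -8 - 9 = -17$)
$H{\left(k,O \right)} = \frac{65}{6}$ ($H{\left(k,O \right)} = \left(- \frac{1}{6} - 17\right) + 28 = - \frac{103}{6} + 28 = \frac{65}{6}$)
$\frac{w}{H{\left(p,g \right)}} = \frac{290339}{\frac{65}{6}} = 290339 \cdot \frac{6}{65} = \frac{1742034}{65}$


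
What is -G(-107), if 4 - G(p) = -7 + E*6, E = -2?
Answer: -23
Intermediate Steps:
G(p) = 23 (G(p) = 4 - (-7 - 2*6) = 4 - (-7 - 12) = 4 - 1*(-19) = 4 + 19 = 23)
-G(-107) = -1*23 = -23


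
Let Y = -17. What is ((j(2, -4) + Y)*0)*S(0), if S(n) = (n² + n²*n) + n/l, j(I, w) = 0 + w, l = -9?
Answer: 0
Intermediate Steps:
j(I, w) = w
S(n) = n² + n³ - n/9 (S(n) = (n² + n²*n) + n/(-9) = (n² + n³) + n*(-⅑) = (n² + n³) - n/9 = n² + n³ - n/9)
((j(2, -4) + Y)*0)*S(0) = ((-4 - 17)*0)*(0*(-⅑ + 0 + 0²)) = (-21*0)*(0*(-⅑ + 0 + 0)) = 0*(0*(-⅑)) = 0*0 = 0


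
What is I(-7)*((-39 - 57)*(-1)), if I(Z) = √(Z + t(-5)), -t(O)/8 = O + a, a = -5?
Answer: 96*√73 ≈ 820.22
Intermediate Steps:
t(O) = 40 - 8*O (t(O) = -8*(O - 5) = -8*(-5 + O) = 40 - 8*O)
I(Z) = √(80 + Z) (I(Z) = √(Z + (40 - 8*(-5))) = √(Z + (40 + 40)) = √(Z + 80) = √(80 + Z))
I(-7)*((-39 - 57)*(-1)) = √(80 - 7)*((-39 - 57)*(-1)) = √73*(-96*(-1)) = √73*96 = 96*√73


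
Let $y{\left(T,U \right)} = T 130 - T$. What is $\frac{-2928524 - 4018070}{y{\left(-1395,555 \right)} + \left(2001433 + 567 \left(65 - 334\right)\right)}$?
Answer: $- \frac{6946594}{1668955} \approx -4.1622$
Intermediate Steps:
$y{\left(T,U \right)} = 129 T$ ($y{\left(T,U \right)} = 130 T - T = 129 T$)
$\frac{-2928524 - 4018070}{y{\left(-1395,555 \right)} + \left(2001433 + 567 \left(65 - 334\right)\right)} = \frac{-2928524 - 4018070}{129 \left(-1395\right) + \left(2001433 + 567 \left(65 - 334\right)\right)} = - \frac{6946594}{-179955 + \left(2001433 + 567 \left(-269\right)\right)} = - \frac{6946594}{-179955 + \left(2001433 - 152523\right)} = - \frac{6946594}{-179955 + 1848910} = - \frac{6946594}{1668955}$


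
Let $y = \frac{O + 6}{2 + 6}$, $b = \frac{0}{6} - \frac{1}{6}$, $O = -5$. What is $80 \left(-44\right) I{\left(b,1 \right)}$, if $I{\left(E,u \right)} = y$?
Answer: $-440$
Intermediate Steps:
$b = - \frac{1}{6}$ ($b = 0 \cdot \frac{1}{6} - \frac{1}{6} = 0 - \frac{1}{6} = - \frac{1}{6} \approx -0.16667$)
$y = \frac{1}{8}$ ($y = \frac{-5 + 6}{2 + 6} = 1 \cdot \frac{1}{8} = \frac{1}{8} \approx 0.125$)
$I{\left(E,u \right)} = \frac{1}{8}$
$80 \left(-44\right) I{\left(b,1 \right)} = 80 \left(-44\right) \frac{1}{8} = \left(-3520\right) \frac{1}{8} = -440$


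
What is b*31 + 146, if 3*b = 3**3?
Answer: 425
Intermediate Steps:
b = 9 (b = (1/3)*3**3 = (1/3)*27 = 9)
b*31 + 146 = 9*31 + 146 = 279 + 146 = 425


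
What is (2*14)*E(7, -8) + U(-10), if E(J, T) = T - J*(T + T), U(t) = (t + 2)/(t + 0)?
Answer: 14564/5 ≈ 2912.8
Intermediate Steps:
U(t) = (2 + t)/t
E(J, T) = T - 2*J*T (E(J, T) = T - J*2*T = T - 2*J*T)
(2*14)*E(7, -8) + U(-10) = (2*14)*(-8*(1 - 2*7)) + (2 - 10)/(-10) = 28*(-8*(1 - 14)) - 1/10*(-8) = 28*(-8*(-13)) + 4/5 = 28*104 + 4/5 = 2912 + 4/5 = 14564/5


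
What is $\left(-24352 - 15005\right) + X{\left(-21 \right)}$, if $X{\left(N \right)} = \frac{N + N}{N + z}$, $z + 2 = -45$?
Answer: $- \frac{1338117}{34} \approx -39356.0$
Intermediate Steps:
$z = -47$ ($z = -2 - 45 = -47$)
$X{\left(N \right)} = \frac{2 N}{-47 + N}$ ($X{\left(N \right)} = \frac{N + N}{N - 47} = \frac{2 N}{-47 + N}$)
$\left(-24352 - 15005\right) + X{\left(-21 \right)} = \left(-24352 - 15005\right) + 2 \left(-21\right) \frac{1}{-47 - 21} = -39357 + 2 \left(-21\right) \frac{1}{-68} = -39357 + 2 \left(-21\right) \left(- \frac{1}{68}\right) = -39357 + \frac{21}{34} = - \frac{1338117}{34}$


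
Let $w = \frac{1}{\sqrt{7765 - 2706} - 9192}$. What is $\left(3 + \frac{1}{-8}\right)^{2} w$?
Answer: $- \frac{607821}{675902440} - \frac{529 \sqrt{5059}}{5407219520} \approx -0.00090623$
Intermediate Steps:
$w = \frac{1}{-9192 + \sqrt{5059}}$ ($w = \frac{1}{\sqrt{5059} - 9192} = \frac{1}{-9192 + \sqrt{5059}} \approx -0.00010964$)
$\left(3 + \frac{1}{-8}\right)^{2} w = \left(3 + \frac{1}{-8}\right)^{2} \left(- \frac{9192}{84487805} - \frac{\sqrt{5059}}{84487805}\right) = \left(3 - \frac{1}{8}\right)^{2} \left(- \frac{9192}{84487805} - \frac{\sqrt{5059}}{84487805}\right) = \left(\frac{23}{8}\right)^{2} \left(- \frac{9192}{84487805} - \frac{\sqrt{5059}}{84487805}\right) = \frac{529 \left(- \frac{9192}{84487805} - \frac{\sqrt{5059}}{84487805}\right)}{64} = - \frac{607821}{675902440} - \frac{529 \sqrt{5059}}{5407219520}$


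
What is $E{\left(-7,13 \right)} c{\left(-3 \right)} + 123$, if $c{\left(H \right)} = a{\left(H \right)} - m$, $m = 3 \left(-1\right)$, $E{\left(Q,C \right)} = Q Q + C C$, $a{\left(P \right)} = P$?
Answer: $123$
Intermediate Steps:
$E{\left(Q,C \right)} = C^{2} + Q^{2}$ ($E{\left(Q,C \right)} = Q^{2} + C^{2} = C^{2} + Q^{2}$)
$m = -3$
$c{\left(H \right)} = 3 + H$ ($c{\left(H \right)} = H - -3 = H + 3 = 3 + H$)
$E{\left(-7,13 \right)} c{\left(-3 \right)} + 123 = \left(13^{2} + \left(-7\right)^{2}\right) \left(3 - 3\right) + 123 = \left(169 + 49\right) 0 + 123 = 218 \cdot 0 + 123 = 0 + 123 = 123$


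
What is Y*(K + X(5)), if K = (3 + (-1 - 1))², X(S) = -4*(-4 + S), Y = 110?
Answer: -330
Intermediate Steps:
X(S) = 16 - 4*S
K = 1 (K = (3 - 2)² = 1² = 1)
Y*(K + X(5)) = 110*(1 + (16 - 4*5)) = 110*(1 + (16 - 20)) = 110*(1 - 4) = 110*(-3) = -330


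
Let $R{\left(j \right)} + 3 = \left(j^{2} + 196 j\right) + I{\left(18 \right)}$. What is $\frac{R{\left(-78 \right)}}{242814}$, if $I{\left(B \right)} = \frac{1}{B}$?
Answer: $- \frac{165725}{4370652} \approx -0.037918$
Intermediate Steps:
$R{\left(j \right)} = - \frac{53}{18} + j^{2} + 196 j$ ($R{\left(j \right)} = -3 + \left(\left(j^{2} + 196 j\right) + \frac{1}{18}\right) = -3 + \left(\frac{1}{18} + j^{2} + 196 j\right) = - \frac{53}{18} + j^{2} + 196 j$)
$\frac{R{\left(-78 \right)}}{242814} = \frac{- \frac{53}{18} + \left(-78\right)^{2} + 196 \left(-78\right)}{242814} = \left(- \frac{53}{18} + 6084 - 15288\right) \frac{1}{242814} = \left(- \frac{165725}{18}\right) \frac{1}{242814} = - \frac{165725}{4370652}$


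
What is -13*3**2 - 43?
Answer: -160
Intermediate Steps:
-13*3**2 - 43 = -13*9 - 43 = -117 - 43 = -160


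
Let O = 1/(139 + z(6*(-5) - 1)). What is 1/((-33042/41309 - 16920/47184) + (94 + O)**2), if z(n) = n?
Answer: 473637097008/4185333214672579 ≈ 0.00011317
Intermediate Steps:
O = 1/108 (O = 1/(139 + (6*(-5) - 1)) = 1/(139 + (-30 - 1)) = 1/(139 - 31) = 1/108 ≈ 0.0092593)
1/((-33042/41309 - 16920/47184) + (94 + O)**2) = 1/((-33042/41309 - 16920/47184) + (94 + 1/108)**2) = 1/((-33042*1/41309 - 16920*1/47184) + (10153/108)**2) = 1/((-33042/41309 - 705/1966) + 103083409/11664) = 1/(-94083417/81213494 + 103083409/11664) = 1/(4185333214672579/473637097008) = 473637097008/4185333214672579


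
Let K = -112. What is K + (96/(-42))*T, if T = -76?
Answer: 432/7 ≈ 61.714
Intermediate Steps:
K + (96/(-42))*T = -112 + (96/(-42))*(-76) = -112 + (96*(-1/42))*(-76) = -112 - 16/7*(-76) = -112 + 1216/7 = 432/7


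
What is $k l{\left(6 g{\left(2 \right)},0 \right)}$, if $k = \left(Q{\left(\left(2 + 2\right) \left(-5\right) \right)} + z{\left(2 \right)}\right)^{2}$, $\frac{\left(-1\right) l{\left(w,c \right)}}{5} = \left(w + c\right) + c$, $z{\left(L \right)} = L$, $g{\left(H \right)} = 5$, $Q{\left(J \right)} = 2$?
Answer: $-2400$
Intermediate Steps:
$l{\left(w,c \right)} = - 10 c - 5 w$ ($l{\left(w,c \right)} = - 5 \left(\left(w + c\right) + c\right) = - 5 \left(\left(c + w\right) + c\right) = - 5 \left(w + 2 c\right) = - 10 c - 5 w$)
$k = 16$ ($k = \left(2 + 2\right)^{2} = 4^{2} = 16$)
$k l{\left(6 g{\left(2 \right)},0 \right)} = 16 \left(\left(-10\right) 0 - 5 \cdot 6 \cdot 5\right) = 16 \left(0 - 150\right) = 16 \left(-150\right) = -2400$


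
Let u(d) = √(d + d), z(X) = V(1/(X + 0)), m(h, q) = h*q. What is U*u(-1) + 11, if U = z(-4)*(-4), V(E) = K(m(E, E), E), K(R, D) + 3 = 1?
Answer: 11 + 8*I*√2 ≈ 11.0 + 11.314*I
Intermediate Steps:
K(R, D) = -2 (K(R, D) = -3 + 1 = -2)
V(E) = -2
z(X) = -2
u(d) = √2*√d (u(d) = √(2*d) = √2*√d)
U = 8 (U = -2*(-4) = 8)
U*u(-1) + 11 = 8*(√2*√(-1)) + 11 = 8*(√2*I) + 11 = 8*(I*√2) + 11 = 8*I*√2 + 11 = 11 + 8*I*√2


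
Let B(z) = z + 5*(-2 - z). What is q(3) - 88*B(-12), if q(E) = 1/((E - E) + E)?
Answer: -10031/3 ≈ -3343.7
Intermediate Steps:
B(z) = -10 - 4*z (B(z) = z + (-10 - 5*z) = -10 - 4*z)
q(E) = 1/E (q(E) = 1/(0 + E) = 1/E)
q(3) - 88*B(-12) = 1/3 - 88*(-10 - 4*(-12)) = 1/3 - 88*(-10 + 48) = 1/3 - 88*38 = 1/3 - 3344 = -10031/3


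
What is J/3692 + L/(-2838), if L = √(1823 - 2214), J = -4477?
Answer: -4477/3692 - I*√391/2838 ≈ -1.2126 - 0.0069675*I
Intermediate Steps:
L = I*√391 (L = √(-391) = I*√391 ≈ 19.774*I)
J/3692 + L/(-2838) = -4477/3692 + (I*√391)/(-2838) = -4477*1/3692 + (I*√391)*(-1/2838) = -4477/3692 - I*√391/2838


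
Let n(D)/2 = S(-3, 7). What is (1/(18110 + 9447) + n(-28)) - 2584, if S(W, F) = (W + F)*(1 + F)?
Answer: -69443639/27557 ≈ -2520.0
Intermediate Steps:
S(W, F) = (1 + F)*(F + W) (S(W, F) = (F + W)*(1 + F) = (1 + F)*(F + W))
n(D) = 64 (n(D) = 2*(7 - 3 + 7**2 + 7*(-3)) = 2*(7 - 3 + 49 - 21) = 2*32 = 64)
(1/(18110 + 9447) + n(-28)) - 2584 = (1/(18110 + 9447) + 64) - 2584 = (1/27557 + 64) - 2584 = 1763649/27557 - 2584 = -69443639/27557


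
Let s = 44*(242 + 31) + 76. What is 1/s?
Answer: 1/12088 ≈ 8.2727e-5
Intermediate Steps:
s = 12088 (s = 44*273 + 76 = 12012 + 76 = 12088)
1/s = 1/12088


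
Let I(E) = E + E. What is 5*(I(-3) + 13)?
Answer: 35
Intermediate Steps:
I(E) = 2*E
5*(I(-3) + 13) = 5*(2*(-3) + 13) = 5*(-6 + 13) = 5*7 = 35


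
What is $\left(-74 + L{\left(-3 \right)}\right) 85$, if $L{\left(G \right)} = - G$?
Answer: $-6035$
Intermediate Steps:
$\left(-74 + L{\left(-3 \right)}\right) 85 = \left(-74 - -3\right) 85 = \left(-74 + 3\right) 85 = \left(-71\right) 85 = -6035$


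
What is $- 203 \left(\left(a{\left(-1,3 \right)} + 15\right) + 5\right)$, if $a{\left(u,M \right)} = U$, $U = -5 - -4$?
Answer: $-3857$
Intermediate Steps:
$U = -1$ ($U = -5 + 4 = -1$)
$a{\left(u,M \right)} = -1$
$- 203 \left(\left(a{\left(-1,3 \right)} + 15\right) + 5\right) = - 203 \left(\left(-1 + 15\right) + 5\right) = - 203 \left(14 + 5\right) = \left(-203\right) 19 = -3857$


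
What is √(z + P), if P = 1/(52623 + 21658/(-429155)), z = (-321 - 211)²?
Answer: √144345082049837234006745161/22583401907 ≈ 532.00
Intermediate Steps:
z = 283024 (z = (-532)² = 283024)
P = 429155/22583401907 (P = 1/(52623 + 21658*(-1/429155)) = 1/(52623 - 21658/429155) = 1/(22583401907/429155) = 429155/22583401907 ≈ 1.9003e-5)
√(z + P) = √(283024 + 429155/22583401907) = √(6391644741755923/22583401907) = √144345082049837234006745161/22583401907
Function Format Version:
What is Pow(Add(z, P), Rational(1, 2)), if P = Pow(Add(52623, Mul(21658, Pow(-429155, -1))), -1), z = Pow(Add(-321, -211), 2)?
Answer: Mul(Rational(1, 22583401907), Pow(144345082049837234006745161, Rational(1, 2))) ≈ 532.00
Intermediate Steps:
z = 283024 (z = Pow(-532, 2) = 283024)
P = Rational(429155, 22583401907) (P = Pow(Add(52623, Mul(21658, Rational(-1, 429155))), -1) = Pow(Add(52623, Rational(-21658, 429155)), -1) = Pow(Rational(22583401907, 429155), -1) = Rational(429155, 22583401907) ≈ 1.9003e-5)
Pow(Add(z, P), Rational(1, 2)) = Pow(Add(283024, Rational(429155, 22583401907)), Rational(1, 2)) = Pow(Rational(6391644741755923, 22583401907), Rational(1, 2)) = Mul(Rational(1, 22583401907), Pow(144345082049837234006745161, Rational(1, 2)))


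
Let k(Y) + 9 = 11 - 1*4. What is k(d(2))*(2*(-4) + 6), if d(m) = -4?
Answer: 4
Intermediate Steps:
k(Y) = -2 (k(Y) = -9 + (11 - 1*4) = -9 + (11 - 4) = -9 + 7 = -2)
k(d(2))*(2*(-4) + 6) = -2*(2*(-4) + 6) = -2*(-8 + 6) = -2*(-2) = 4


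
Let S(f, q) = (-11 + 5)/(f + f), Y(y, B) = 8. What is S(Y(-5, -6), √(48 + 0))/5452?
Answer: -3/43616 ≈ -6.8782e-5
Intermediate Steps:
S(f, q) = -3/f (S(f, q) = -6*1/(2*f) = -3/f)
S(Y(-5, -6), √(48 + 0))/5452 = -3/8/5452 = -3*⅛*(1/5452) = -3/8*1/5452 = -3/43616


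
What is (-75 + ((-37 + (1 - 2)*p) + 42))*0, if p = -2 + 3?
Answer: 0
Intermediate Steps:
p = 1
(-75 + ((-37 + (1 - 2)*p) + 42))*0 = (-75 + ((-37 + (1 - 2)*1) + 42))*0 = (-75 + ((-37 - 1*1) + 42))*0 = (-75 + ((-37 - 1) + 42))*0 = (-75 + (-38 + 42))*0 = (-75 + 4)*0 = -71*0 = 0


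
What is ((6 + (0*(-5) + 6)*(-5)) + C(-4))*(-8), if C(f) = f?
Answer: 224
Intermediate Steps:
((6 + (0*(-5) + 6)*(-5)) + C(-4))*(-8) = ((6 + (0*(-5) + 6)*(-5)) - 4)*(-8) = ((6 + (0 + 6)*(-5)) - 4)*(-8) = ((6 + 6*(-5)) - 4)*(-8) = ((6 - 30) - 4)*(-8) = (-24 - 4)*(-8) = -28*(-8) = 224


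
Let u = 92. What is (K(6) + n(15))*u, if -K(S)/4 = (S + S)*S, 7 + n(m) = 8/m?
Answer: -406364/15 ≈ -27091.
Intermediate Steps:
n(m) = -7 + 8/m
K(S) = -8*S² (K(S) = -4*(S + S)*S = -4*2*S*S = -8*S²)
(K(6) + n(15))*u = (-8*6² + (-7 + 8/15))*92 = (-8*36 + (-7 + 8*(1/15)))*92 = (-288 + (-7 + 8/15))*92 = (-288 - 97/15)*92 = -4417/15*92 = -406364/15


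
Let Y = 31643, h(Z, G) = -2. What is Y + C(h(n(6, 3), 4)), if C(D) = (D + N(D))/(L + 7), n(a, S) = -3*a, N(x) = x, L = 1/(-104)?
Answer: 23004045/727 ≈ 31642.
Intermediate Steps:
L = -1/104 ≈ -0.0096154
C(D) = 208*D/727 (C(D) = (D + D)/(-1/104 + 7) = (2*D)/(727/104) = (2*D)*(104/727) = 208*D/727)
Y + C(h(n(6, 3), 4)) = 31643 + (208/727)*(-2) = 31643 - 416/727 = 23004045/727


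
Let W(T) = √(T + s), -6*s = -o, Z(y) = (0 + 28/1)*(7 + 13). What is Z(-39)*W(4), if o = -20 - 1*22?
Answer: 560*I*√3 ≈ 969.95*I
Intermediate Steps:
Z(y) = 560 (Z(y) = (0 + 28*1)*20 = (0 + 28)*20 = 28*20 = 560)
o = -42 (o = -20 - 22 = -42)
s = -7 (s = -(-1)*(-42)/6 = -⅙*42 = -7)
W(T) = √(-7 + T) (W(T) = √(T - 7) = √(-7 + T))
Z(-39)*W(4) = 560*√(-7 + 4) = 560*√(-3) = 560*(I*√3) = 560*I*√3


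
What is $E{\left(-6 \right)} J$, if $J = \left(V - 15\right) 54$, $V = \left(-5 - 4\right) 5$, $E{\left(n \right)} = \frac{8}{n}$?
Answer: $4320$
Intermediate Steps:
$V = -45$ ($V = \left(-9\right) 5 = -45$)
$J = -3240$ ($J = \left(-45 - 15\right) 54 = \left(-60\right) 54 = -3240$)
$E{\left(-6 \right)} J = \frac{8}{-6} \left(-3240\right) = 8 \left(- \frac{1}{6}\right) \left(-3240\right) = \left(- \frac{4}{3}\right) \left(-3240\right) = 4320$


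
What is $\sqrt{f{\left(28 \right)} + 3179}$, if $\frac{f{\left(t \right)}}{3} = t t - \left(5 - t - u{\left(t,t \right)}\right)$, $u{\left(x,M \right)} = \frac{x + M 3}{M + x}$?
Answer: $\sqrt{5606} \approx 74.873$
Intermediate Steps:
$u{\left(x,M \right)} = \frac{x + 3 M}{M + x}$
$f{\left(t \right)} = -9 + 3 t + 3 t^{2}$ ($f{\left(t \right)} = 3 \left(t t - \left(5 - t - \frac{t + 3 t}{t + t}\right)\right) = 3 \left(t^{2} - \left(5 - t - \frac{4 t}{2 t}\right)\right) = 3 \left(t^{2} - \left(5 - t - \frac{1}{2 t} 4 t\right)\right) = 3 \left(t^{2} + \left(\left(2 + t\right) - 5\right)\right) = 3 \left(t^{2} + \left(-3 + t\right)\right) = 3 \left(-3 + t + t^{2}\right) = -9 + 3 t + 3 t^{2}$)
$\sqrt{f{\left(28 \right)} + 3179} = \sqrt{\left(-9 + 3 \cdot 28 + 3 \cdot 28^{2}\right) + 3179} = \sqrt{\left(-9 + 84 + 3 \cdot 784\right) + 3179} = \sqrt{\left(-9 + 84 + 2352\right) + 3179} = \sqrt{2427 + 3179} = \sqrt{5606}$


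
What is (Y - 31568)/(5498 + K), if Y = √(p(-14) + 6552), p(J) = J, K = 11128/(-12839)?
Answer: -202650776/35288847 + 12839*√6538/70577694 ≈ -5.7279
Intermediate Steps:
K = -11128/12839 (K = 11128*(-1/12839) = -11128/12839 ≈ -0.86673)
Y = √6538 (Y = √(-14 + 6552) = √6538 ≈ 80.858)
(Y - 31568)/(5498 + K) = (√6538 - 31568)/(5498 - 11128/12839) = (-31568 + √6538)/(70577694/12839) = (-31568 + √6538)*(12839/70577694) = -202650776/35288847 + 12839*√6538/70577694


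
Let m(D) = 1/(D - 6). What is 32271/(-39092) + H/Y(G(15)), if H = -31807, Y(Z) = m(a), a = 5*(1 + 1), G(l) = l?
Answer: -4973629247/39092 ≈ -1.2723e+5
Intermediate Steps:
a = 10 (a = 5*2 = 10)
m(D) = 1/(-6 + D)
Y(Z) = 1/4 (Y(Z) = 1/(-6 + 10) = 1/4)
32271/(-39092) + H/Y(G(15)) = 32271/(-39092) - 31807/1/4 = 32271*(-1/39092) - 31807*4 = -32271/39092 - 127228 = -4973629247/39092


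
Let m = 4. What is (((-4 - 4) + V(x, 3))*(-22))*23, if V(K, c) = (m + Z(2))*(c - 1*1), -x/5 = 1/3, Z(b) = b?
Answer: -2024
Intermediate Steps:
x = -5/3 ≈ -1.6667
V(K, c) = -6 + 6*c (V(K, c) = (4 + 2)*(c - 1*1) = 6*(c - 1) = 6*(-1 + c) = -6 + 6*c)
(((-4 - 4) + V(x, 3))*(-22))*23 = (((-4 - 4) + (-6 + 6*3))*(-22))*23 = ((-8 + (-6 + 18))*(-22))*23 = ((-8 + 12)*(-22))*23 = (4*(-22))*23 = -88*23 = -2024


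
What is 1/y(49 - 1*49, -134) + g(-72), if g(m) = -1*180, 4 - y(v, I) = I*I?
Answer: -3231361/17952 ≈ -180.00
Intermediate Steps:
y(v, I) = 4 - I² (y(v, I) = 4 - I*I = 4 - I²)
g(m) = -180
1/y(49 - 1*49, -134) + g(-72) = 1/(4 - 1*(-134)²) - 180 = 1/(4 - 1*17956) - 180 = 1/(4 - 17956) - 180 = 1/(-17952) - 180 = -1/17952 - 180 = -3231361/17952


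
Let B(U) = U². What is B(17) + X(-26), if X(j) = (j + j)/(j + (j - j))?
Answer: 291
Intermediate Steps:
X(j) = 2 (X(j) = (2*j)/(j + 0) = (2*j)/j = 2)
B(17) + X(-26) = 17² + 2 = 289 + 2 = 291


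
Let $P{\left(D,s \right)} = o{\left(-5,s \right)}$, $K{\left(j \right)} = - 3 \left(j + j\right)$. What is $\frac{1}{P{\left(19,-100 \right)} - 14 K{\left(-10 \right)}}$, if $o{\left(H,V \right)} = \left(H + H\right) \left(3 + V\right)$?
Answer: $\frac{1}{130} \approx 0.0076923$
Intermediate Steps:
$K{\left(j \right)} = - 6 j$ ($K{\left(j \right)} = - 3 \cdot 2 j = - 6 j$)
$o{\left(H,V \right)} = 2 H \left(3 + V\right)$
$P{\left(D,s \right)} = -30 - 10 s$ ($P{\left(D,s \right)} = 2 \left(-5\right) \left(3 + s\right) = -30 - 10 s$)
$\frac{1}{P{\left(19,-100 \right)} - 14 K{\left(-10 \right)}} = \frac{1}{\left(-30 - -1000\right) - 14 \left(\left(-6\right) \left(-10\right)\right)} = \frac{1}{\left(-30 + 1000\right) - 840} = \frac{1}{970 - 840} = \frac{1}{130}$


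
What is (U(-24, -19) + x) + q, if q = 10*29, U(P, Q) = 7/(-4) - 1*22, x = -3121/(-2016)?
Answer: 539881/2016 ≈ 267.80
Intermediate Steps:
x = 3121/2016 (x = -3121*(-1/2016) = 3121/2016 ≈ 1.5481)
U(P, Q) = -95/4 (U(P, Q) = 7*(-1/4) - 22 = -7/4 - 22 = -95/4)
q = 290
(U(-24, -19) + x) + q = (-95/4 + 3121/2016) + 290 = -44759/2016 + 290 = 539881/2016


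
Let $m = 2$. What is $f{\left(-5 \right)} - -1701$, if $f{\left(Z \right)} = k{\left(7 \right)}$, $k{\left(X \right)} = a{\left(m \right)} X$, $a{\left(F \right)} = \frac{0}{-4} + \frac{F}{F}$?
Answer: $1708$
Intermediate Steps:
$a{\left(F \right)} = 1$ ($a{\left(F \right)} = 0 \left(- \frac{1}{4}\right) + 1 = 0 + 1 = 1$)
$k{\left(X \right)} = X$ ($k{\left(X \right)} = 1 X = X$)
$f{\left(Z \right)} = 7$
$f{\left(-5 \right)} - -1701 = 7 - -1701 = 7 + 1701 = 1708$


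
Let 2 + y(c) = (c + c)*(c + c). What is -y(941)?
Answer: -3541922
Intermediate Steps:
y(c) = -2 + 4*c² (y(c) = -2 + (c + c)*(c + c) = -2 + (2*c)*(2*c) = -2 + 4*c²)
-y(941) = -(-2 + 4*941²) = -(-2 + 4*885481) = -(-2 + 3541924) = -1*3541922 = -3541922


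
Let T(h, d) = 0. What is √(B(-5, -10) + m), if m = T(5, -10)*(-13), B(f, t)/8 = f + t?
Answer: 2*I*√30 ≈ 10.954*I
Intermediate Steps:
B(f, t) = 8*f + 8*t (B(f, t) = 8*(f + t) = 8*f + 8*t)
m = 0 (m = 0*(-13) = 0)
√(B(-5, -10) + m) = √((8*(-5) + 8*(-10)) + 0) = √((-40 - 80) + 0) = √(-120 + 0) = √(-120) = 2*I*√30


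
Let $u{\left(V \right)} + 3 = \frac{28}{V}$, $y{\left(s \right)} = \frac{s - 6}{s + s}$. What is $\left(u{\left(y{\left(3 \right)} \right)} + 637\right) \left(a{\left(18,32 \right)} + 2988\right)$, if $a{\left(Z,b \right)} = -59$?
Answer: $1692962$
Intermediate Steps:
$y{\left(s \right)} = \frac{-6 + s}{2 s}$
$u{\left(V \right)} = -3 + \frac{28}{V}$
$\left(u{\left(y{\left(3 \right)} \right)} + 637\right) \left(a{\left(18,32 \right)} + 2988\right) = \left(\left(-3 + \frac{28}{\frac{1}{2} \cdot \frac{1}{3} \left(-6 + 3\right)}\right) + 637\right) \left(-59 + 2988\right) = \left(\left(-3 + \frac{28}{\frac{1}{2} \cdot \frac{1}{3} \left(-3\right)}\right) + 637\right) 2929 = \left(\left(-3 + \frac{28}{- \frac{1}{2}}\right) + 637\right) 2929 = \left(\left(-3 + 28 \left(-2\right)\right) + 637\right) 2929 = \left(\left(-3 - 56\right) + 637\right) 2929 = \left(-59 + 637\right) 2929 = 578 \cdot 2929 = 1692962$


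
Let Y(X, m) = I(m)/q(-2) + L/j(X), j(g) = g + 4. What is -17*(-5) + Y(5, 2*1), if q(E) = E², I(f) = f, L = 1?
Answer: 1541/18 ≈ 85.611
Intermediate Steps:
j(g) = 4 + g
Y(X, m) = 1/(4 + X) + m/4 (Y(X, m) = m/((-2)²) + 1/(4 + X) = m/4 + 1/(4 + X) = 1/(4 + X) + m/4)
-17*(-5) + Y(5, 2*1) = -17*(-5) + (4 + (2*1)*(4 + 5))/(4*(4 + 5)) = 85 + (¼)*(4 + 2*9)/9 = 85 + (¼)*(⅑)*(4 + 18) = 85 + (¼)*(⅑)*22 = 85 + 11/18 = 1541/18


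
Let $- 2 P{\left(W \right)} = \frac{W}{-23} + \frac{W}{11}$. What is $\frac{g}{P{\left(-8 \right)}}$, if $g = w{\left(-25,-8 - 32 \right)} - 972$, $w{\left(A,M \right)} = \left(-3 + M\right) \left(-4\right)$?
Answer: $- \frac{12650}{3} \approx -4216.7$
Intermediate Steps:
$w{\left(A,M \right)} = 12 - 4 M$
$g = -800$ ($g = \left(12 - 4 \left(-8 - 32\right)\right) - 972 = \left(12 - -160\right) - 972 = \left(12 + 160\right) - 972 = 172 - 972 = -800$)
$P{\left(W \right)} = - \frac{6 W}{253}$ ($P{\left(W \right)} = - \frac{\frac{W}{-23} + \frac{W}{11}}{2} = - \frac{W \left(- \frac{1}{23}\right) + W \frac{1}{11}}{2} = - \frac{- \frac{W}{23} + \frac{W}{11}}{2} = - \frac{\frac{12}{253} W}{2} = - \frac{6 W}{253}$)
$\frac{g}{P{\left(-8 \right)}} = - \frac{800}{\left(- \frac{6}{253}\right) \left(-8\right)} = - \frac{800}{\frac{48}{253}} = \left(-800\right) \frac{253}{48} = - \frac{12650}{3}$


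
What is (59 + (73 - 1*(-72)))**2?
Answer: 41616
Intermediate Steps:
(59 + (73 - 1*(-72)))**2 = (59 + (73 + 72))**2 = (59 + 145)**2 = 204**2 = 41616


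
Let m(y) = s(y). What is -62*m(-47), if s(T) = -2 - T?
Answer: -2790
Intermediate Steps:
m(y) = -2 - y
-62*m(-47) = -62*(-2 - 1*(-47)) = -62*(-2 + 47) = -62*45 = -2790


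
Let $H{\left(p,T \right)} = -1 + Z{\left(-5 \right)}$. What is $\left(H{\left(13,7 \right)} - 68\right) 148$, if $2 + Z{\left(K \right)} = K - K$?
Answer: $-10508$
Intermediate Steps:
$Z{\left(K \right)} = -2$ ($Z{\left(K \right)} = -2 + \left(K - K\right) = -2 + 0 = -2$)
$H{\left(p,T \right)} = -3$ ($H{\left(p,T \right)} = -1 - 2 = -3$)
$\left(H{\left(13,7 \right)} - 68\right) 148 = \left(-3 - 68\right) 148 = \left(-71\right) 148 = -10508$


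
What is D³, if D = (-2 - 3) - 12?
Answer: -4913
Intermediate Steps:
D = -17 (D = -5 - 12 = -17)
D³ = (-17)³ = -4913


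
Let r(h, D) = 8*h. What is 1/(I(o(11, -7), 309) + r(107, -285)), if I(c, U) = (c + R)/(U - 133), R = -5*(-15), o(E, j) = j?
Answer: 44/37681 ≈ 0.0011677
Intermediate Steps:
R = 75
I(c, U) = (75 + c)/(-133 + U) (I(c, U) = (c + 75)/(U - 133) = (75 + c)/(-133 + U))
1/(I(o(11, -7), 309) + r(107, -285)) = 1/((75 - 7)/(-133 + 309) + 8*107) = 1/(68/176 + 856) = 1/((1/176)*68 + 856) = 1/(17/44 + 856) = 1/(37681/44) = 44/37681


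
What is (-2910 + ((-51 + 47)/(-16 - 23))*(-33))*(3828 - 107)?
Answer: -140929154/13 ≈ -1.0841e+7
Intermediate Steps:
(-2910 + ((-51 + 47)/(-16 - 23))*(-33))*(3828 - 107) = (-2910 - 4/(-39)*(-33))*3721 = (-2910 - 4*(-1/39)*(-33))*3721 = (-2910 + (4/39)*(-33))*3721 = (-2910 - 44/13)*3721 = -37874/13*3721 = -140929154/13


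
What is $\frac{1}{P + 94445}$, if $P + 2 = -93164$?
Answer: $\frac{1}{1279} \approx 0.00078186$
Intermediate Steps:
$P = -93166$ ($P = -2 - 93164 = -93166$)
$\frac{1}{P + 94445} = \frac{1}{-93166 + 94445} = \frac{1}{1279}$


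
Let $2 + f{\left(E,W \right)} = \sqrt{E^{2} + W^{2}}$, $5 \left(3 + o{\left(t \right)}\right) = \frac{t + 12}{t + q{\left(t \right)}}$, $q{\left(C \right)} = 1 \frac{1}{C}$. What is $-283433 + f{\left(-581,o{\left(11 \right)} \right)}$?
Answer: $-283435 + \frac{83 \sqrt{18233261}}{610} \approx -2.8285 \cdot 10^{5}$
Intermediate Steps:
$q{\left(C \right)} = \frac{1}{C}$
$o{\left(t \right)} = -3 + \frac{12 + t}{5 \left(t + \frac{1}{t}\right)}$ ($o{\left(t \right)} = -3 + \frac{\left(t + 12\right) \frac{1}{t + \frac{1}{t}}}{5} = -3 + \frac{\left(12 + t\right) \frac{1}{t + \frac{1}{t}}}{5} = -3 + \frac{\frac{1}{t + \frac{1}{t}} \left(12 + t\right)}{5} = -3 + \frac{12 + t}{5 \left(t + \frac{1}{t}\right)}$)
$f{\left(E,W \right)} = -2 + \sqrt{E^{2} + W^{2}}$
$-283433 + f{\left(-581,o{\left(11 \right)} \right)} = -283433 - \left(2 - \sqrt{\left(-581\right)^{2} + \left(\frac{-15 - 14 \cdot 11^{2} + 12 \cdot 11}{5 \left(1 + 11^{2}\right)}\right)^{2}}\right) = -283433 - \left(2 - \sqrt{337561 + \left(\frac{-15 - 1694 + 132}{5 \left(1 + 121\right)}\right)^{2}}\right) = -283433 - \left(2 - \sqrt{337561 + \left(\frac{-15 - 1694 + 132}{5 \cdot 122}\right)^{2}}\right) = -283433 - \left(2 - \sqrt{337561 + \left(\frac{1}{5} \cdot \frac{1}{122} \left(-1577\right)\right)^{2}}\right) = -283433 - \left(2 - \sqrt{337561 + \left(- \frac{1577}{610}\right)^{2}}\right) = -283433 - \left(2 - \sqrt{337561 + \frac{2486929}{372100}}\right) = -283433 - \left(2 - \sqrt{\frac{125608935029}{372100}}\right) = -283433 - \left(2 - \frac{83 \sqrt{18233261}}{610}\right) = -283435 + \frac{83 \sqrt{18233261}}{610}$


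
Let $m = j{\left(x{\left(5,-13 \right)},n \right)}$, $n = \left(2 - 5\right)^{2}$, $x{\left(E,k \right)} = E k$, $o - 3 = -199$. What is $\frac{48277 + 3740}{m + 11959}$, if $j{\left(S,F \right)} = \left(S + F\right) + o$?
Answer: $\frac{52017}{11707} \approx 4.4432$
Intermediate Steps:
$o = -196$ ($o = 3 - 199 = -196$)
$n = 9$ ($n = \left(-3\right)^{2} = 9$)
$j{\left(S,F \right)} = -196 + F + S$ ($j{\left(S,F \right)} = \left(S + F\right) - 196 = \left(F + S\right) - 196 = -196 + F + S$)
$m = -252$ ($m = -196 + 9 + 5 \left(-13\right) = -196 + 9 - 65 = -252$)
$\frac{48277 + 3740}{m + 11959} = \frac{48277 + 3740}{-252 + 11959} = \frac{52017}{11707}$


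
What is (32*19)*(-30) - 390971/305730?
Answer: -70593749/3870 ≈ -18241.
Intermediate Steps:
(32*19)*(-30) - 390971/305730 = 608*(-30) - 390971/305730 = -18240 - 1*4949/3870 = -18240 - 4949/3870 = -70593749/3870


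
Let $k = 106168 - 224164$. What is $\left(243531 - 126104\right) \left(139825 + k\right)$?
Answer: $2563313983$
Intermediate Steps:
$k = -117996$
$\left(243531 - 126104\right) \left(139825 + k\right) = \left(243531 - 126104\right) \left(139825 - 117996\right) = 117427 \cdot 21829 = 2563313983$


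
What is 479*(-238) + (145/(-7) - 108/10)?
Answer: -3991173/35 ≈ -1.1403e+5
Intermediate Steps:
479*(-238) + (145/(-7) - 108/10) = -114002 + (145*(-⅐) - 108*⅒) = -114002 + (-145/7 - 54/5) = -114002 - 1103/35 = -3991173/35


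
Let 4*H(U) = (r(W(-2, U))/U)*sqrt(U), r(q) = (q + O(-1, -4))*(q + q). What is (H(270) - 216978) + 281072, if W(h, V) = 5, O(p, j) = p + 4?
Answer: 64094 + 2*sqrt(30)/9 ≈ 64095.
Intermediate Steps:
O(p, j) = 4 + p
r(q) = 2*q*(3 + q) (r(q) = (q + (4 - 1))*(q + q) = (q + 3)*(2*q) = (3 + q)*(2*q) = 2*q*(3 + q))
H(U) = 20/sqrt(U) (H(U) = (((2*5*(3 + 5))/U)*sqrt(U))/4 = (((2*5*8)/U)*sqrt(U))/4 = ((80/U)*sqrt(U))/4 = (80/sqrt(U))/4 = 20/sqrt(U))
(H(270) - 216978) + 281072 = (20/sqrt(270) - 216978) + 281072 = (20*(sqrt(30)/90) - 216978) + 281072 = (2*sqrt(30)/9 - 216978) + 281072 = (-216978 + 2*sqrt(30)/9) + 281072 = 64094 + 2*sqrt(30)/9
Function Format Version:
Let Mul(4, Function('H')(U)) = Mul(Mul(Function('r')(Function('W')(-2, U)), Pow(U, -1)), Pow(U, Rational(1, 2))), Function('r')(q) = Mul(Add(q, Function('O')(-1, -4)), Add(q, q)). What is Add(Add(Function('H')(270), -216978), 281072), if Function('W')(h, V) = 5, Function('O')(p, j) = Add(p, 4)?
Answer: Add(64094, Mul(Rational(2, 9), Pow(30, Rational(1, 2)))) ≈ 64095.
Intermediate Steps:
Function('O')(p, j) = Add(4, p)
Function('r')(q) = Mul(2, q, Add(3, q)) (Function('r')(q) = Mul(Add(q, Add(4, -1)), Add(q, q)) = Mul(Add(q, 3), Mul(2, q)) = Mul(Add(3, q), Mul(2, q)) = Mul(2, q, Add(3, q)))
Function('H')(U) = Mul(20, Pow(U, Rational(-1, 2))) (Function('H')(U) = Mul(Rational(1, 4), Mul(Mul(Mul(2, 5, Add(3, 5)), Pow(U, -1)), Pow(U, Rational(1, 2)))) = Mul(Rational(1, 4), Mul(Mul(Mul(2, 5, 8), Pow(U, -1)), Pow(U, Rational(1, 2)))) = Mul(Rational(1, 4), Mul(Mul(80, Pow(U, -1)), Pow(U, Rational(1, 2)))) = Mul(Rational(1, 4), Mul(80, Pow(U, Rational(-1, 2)))) = Mul(20, Pow(U, Rational(-1, 2))))
Add(Add(Function('H')(270), -216978), 281072) = Add(Add(Mul(20, Pow(270, Rational(-1, 2))), -216978), 281072) = Add(Add(Mul(20, Mul(Rational(1, 90), Pow(30, Rational(1, 2)))), -216978), 281072) = Add(Add(Mul(Rational(2, 9), Pow(30, Rational(1, 2))), -216978), 281072) = Add(Add(-216978, Mul(Rational(2, 9), Pow(30, Rational(1, 2)))), 281072) = Add(64094, Mul(Rational(2, 9), Pow(30, Rational(1, 2))))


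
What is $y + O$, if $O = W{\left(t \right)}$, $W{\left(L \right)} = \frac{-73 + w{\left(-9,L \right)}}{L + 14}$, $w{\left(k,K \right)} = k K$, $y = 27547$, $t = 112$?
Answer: $\frac{3469841}{126} \approx 27538.0$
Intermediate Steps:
$w{\left(k,K \right)} = K k$
$W{\left(L \right)} = \frac{-73 - 9 L}{14 + L}$ ($W{\left(L \right)} = \frac{-73 + L \left(-9\right)}{L + 14} = \frac{-73 - 9 L}{14 + L}$)
$O = - \frac{1081}{126}$ ($O = \frac{-73 - 1008}{14 + 112} = \frac{-73 - 1008}{126} = \frac{1}{126} \left(-1081\right) = - \frac{1081}{126} \approx -8.5794$)
$y + O = 27547 - \frac{1081}{126} = \frac{3469841}{126}$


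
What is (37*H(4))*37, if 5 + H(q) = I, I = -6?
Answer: -15059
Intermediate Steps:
H(q) = -11 (H(q) = -5 - 6 = -11)
(37*H(4))*37 = (37*(-11))*37 = -407*37 = -15059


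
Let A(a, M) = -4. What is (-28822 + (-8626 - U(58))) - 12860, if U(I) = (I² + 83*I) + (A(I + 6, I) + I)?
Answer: -58540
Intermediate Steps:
U(I) = -4 + I² + 84*I (U(I) = (I² + 83*I) + (-4 + I) = -4 + I² + 84*I)
(-28822 + (-8626 - U(58))) - 12860 = (-28822 + (-8626 - (-4 + 58² + 84*58))) - 12860 = (-28822 + (-8626 - (-4 + 3364 + 4872))) - 12860 = (-28822 + (-8626 - 1*8232)) - 12860 = (-28822 + (-8626 - 8232)) - 12860 = (-28822 - 16858) - 12860 = -45680 - 12860 = -58540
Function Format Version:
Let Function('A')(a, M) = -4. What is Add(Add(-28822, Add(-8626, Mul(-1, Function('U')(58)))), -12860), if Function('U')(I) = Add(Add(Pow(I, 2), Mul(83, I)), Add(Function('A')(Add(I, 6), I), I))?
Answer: -58540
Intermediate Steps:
Function('U')(I) = Add(-4, Pow(I, 2), Mul(84, I)) (Function('U')(I) = Add(Add(Pow(I, 2), Mul(83, I)), Add(-4, I)) = Add(-4, Pow(I, 2), Mul(84, I)))
Add(Add(-28822, Add(-8626, Mul(-1, Function('U')(58)))), -12860) = Add(Add(-28822, Add(-8626, Mul(-1, Add(-4, Pow(58, 2), Mul(84, 58))))), -12860) = Add(Add(-28822, Add(-8626, Mul(-1, Add(-4, 3364, 4872)))), -12860) = Add(Add(-28822, Add(-8626, Mul(-1, 8232))), -12860) = Add(Add(-28822, Add(-8626, -8232)), -12860) = Add(Add(-28822, -16858), -12860) = Add(-45680, -12860) = -58540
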